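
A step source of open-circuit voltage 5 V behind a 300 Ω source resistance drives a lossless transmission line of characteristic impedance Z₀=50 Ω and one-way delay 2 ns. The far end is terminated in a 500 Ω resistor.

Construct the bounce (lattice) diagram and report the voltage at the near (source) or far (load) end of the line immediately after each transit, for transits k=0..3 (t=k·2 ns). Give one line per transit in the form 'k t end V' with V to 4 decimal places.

0 0 source 0.7143
1 2 load 1.2987
2 4 source 1.7161
3 6 load 2.0577

Γ_L=0.818182, Γ_S=0.714286; launch V₁=5·50/350=0.714286
k=0 src: V=0.7143
k=1 load: inc=0.714286, refl=0.714286·0.818182=0.5844; V=0.000000+0.714286+0.584416=1.2987
k=2 src: inc=0.584416, refl=0.584416·0.714286=0.4174; V=0.714286+0.584416+0.417440=1.7161
k=3 load: inc=0.417440, refl=0.417440·0.818182=0.3415; V=1.298701+0.417440+0.341542=2.0577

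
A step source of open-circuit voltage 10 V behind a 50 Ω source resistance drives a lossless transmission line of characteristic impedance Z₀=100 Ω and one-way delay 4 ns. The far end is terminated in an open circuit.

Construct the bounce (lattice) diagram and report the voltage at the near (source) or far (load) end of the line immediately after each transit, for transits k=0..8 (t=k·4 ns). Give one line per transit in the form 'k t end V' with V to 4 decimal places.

Γ_L=1.000000, Γ_S=-0.333333; launch V₁=10·100/150=6.666667
k=0 src: V=6.6667
k=1 load: inc=6.666667, refl=6.666667·1.000000=6.6667; V=0.000000+6.666667+6.666667=13.3333
k=2 src: inc=6.666667, refl=6.666667·-0.333333=-2.2222; V=6.666667+6.666667+-2.222222=11.1111
k=3 load: inc=-2.222222, refl=-2.222222·1.000000=-2.2222; V=13.333333+-2.222222+-2.222222=8.8889
k=4 src: inc=-2.222222, refl=-2.222222·-0.333333=0.7407; V=11.111111+-2.222222+0.740741=9.6296
k=5 load: inc=0.740741, refl=0.740741·1.000000=0.7407; V=8.888889+0.740741+0.740741=10.3704
k=6 src: inc=0.740741, refl=0.740741·-0.333333=-0.2469; V=9.629630+0.740741+-0.246914=10.1235
k=7 load: inc=-0.246914, refl=-0.246914·1.000000=-0.2469; V=10.370370+-0.246914+-0.246914=9.8765
k=8 src: inc=-0.246914, refl=-0.246914·-0.333333=0.0823; V=10.123457+-0.246914+0.082305=9.9588

0 0 source 6.6667
1 4 load 13.3333
2 8 source 11.1111
3 12 load 8.8889
4 16 source 9.6296
5 20 load 10.3704
6 24 source 10.1235
7 28 load 9.8765
8 32 source 9.9588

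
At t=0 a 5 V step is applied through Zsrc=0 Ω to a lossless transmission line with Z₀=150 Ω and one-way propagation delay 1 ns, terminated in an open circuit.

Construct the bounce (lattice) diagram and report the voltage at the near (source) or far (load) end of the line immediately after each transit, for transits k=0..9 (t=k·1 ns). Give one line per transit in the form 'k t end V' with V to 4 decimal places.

Γ_L=1.000000, Γ_S=-1.000000; launch V₁=5·150/150=5.000000
k=0 src: V=5.0000
k=1 load: inc=5.000000, refl=5.000000·1.000000=5.0000; V=0.000000+5.000000+5.000000=10.0000
k=2 src: inc=5.000000, refl=5.000000·-1.000000=-5.0000; V=5.000000+5.000000+-5.000000=5.0000
k=3 load: inc=-5.000000, refl=-5.000000·1.000000=-5.0000; V=10.000000+-5.000000+-5.000000=0.0000
k=4 src: inc=-5.000000, refl=-5.000000·-1.000000=5.0000; V=5.000000+-5.000000+5.000000=5.0000
k=5 load: inc=5.000000, refl=5.000000·1.000000=5.0000; V=0.000000+5.000000+5.000000=10.0000
k=6 src: inc=5.000000, refl=5.000000·-1.000000=-5.0000; V=5.000000+5.000000+-5.000000=5.0000
k=7 load: inc=-5.000000, refl=-5.000000·1.000000=-5.0000; V=10.000000+-5.000000+-5.000000=0.0000
k=8 src: inc=-5.000000, refl=-5.000000·-1.000000=5.0000; V=5.000000+-5.000000+5.000000=5.0000
k=9 load: inc=5.000000, refl=5.000000·1.000000=5.0000; V=0.000000+5.000000+5.000000=10.0000

0 0 source 5.0000
1 1 load 10.0000
2 2 source 5.0000
3 3 load 0.0000
4 4 source 5.0000
5 5 load 10.0000
6 6 source 5.0000
7 7 load 0.0000
8 8 source 5.0000
9 9 load 10.0000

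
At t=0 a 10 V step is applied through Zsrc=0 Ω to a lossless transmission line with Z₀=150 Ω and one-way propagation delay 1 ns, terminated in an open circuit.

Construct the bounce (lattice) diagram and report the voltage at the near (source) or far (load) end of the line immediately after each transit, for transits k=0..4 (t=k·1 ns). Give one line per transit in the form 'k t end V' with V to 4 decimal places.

0 0 source 10.0000
1 1 load 20.0000
2 2 source 10.0000
3 3 load 0.0000
4 4 source 10.0000

Γ_L=1.000000, Γ_S=-1.000000; launch V₁=10·150/150=10.000000
k=0 src: V=10.0000
k=1 load: inc=10.000000, refl=10.000000·1.000000=10.0000; V=0.000000+10.000000+10.000000=20.0000
k=2 src: inc=10.000000, refl=10.000000·-1.000000=-10.0000; V=10.000000+10.000000+-10.000000=10.0000
k=3 load: inc=-10.000000, refl=-10.000000·1.000000=-10.0000; V=20.000000+-10.000000+-10.000000=0.0000
k=4 src: inc=-10.000000, refl=-10.000000·-1.000000=10.0000; V=10.000000+-10.000000+10.000000=10.0000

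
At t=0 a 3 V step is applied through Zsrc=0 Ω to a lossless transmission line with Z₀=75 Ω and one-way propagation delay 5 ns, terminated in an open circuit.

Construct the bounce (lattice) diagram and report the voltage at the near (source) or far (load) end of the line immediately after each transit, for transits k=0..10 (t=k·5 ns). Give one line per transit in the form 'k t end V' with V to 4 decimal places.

Γ_L=1.000000, Γ_S=-1.000000; launch V₁=3·75/75=3.000000
k=0 src: V=3.0000
k=1 load: inc=3.000000, refl=3.000000·1.000000=3.0000; V=0.000000+3.000000+3.000000=6.0000
k=2 src: inc=3.000000, refl=3.000000·-1.000000=-3.0000; V=3.000000+3.000000+-3.000000=3.0000
k=3 load: inc=-3.000000, refl=-3.000000·1.000000=-3.0000; V=6.000000+-3.000000+-3.000000=0.0000
k=4 src: inc=-3.000000, refl=-3.000000·-1.000000=3.0000; V=3.000000+-3.000000+3.000000=3.0000
k=5 load: inc=3.000000, refl=3.000000·1.000000=3.0000; V=0.000000+3.000000+3.000000=6.0000
k=6 src: inc=3.000000, refl=3.000000·-1.000000=-3.0000; V=3.000000+3.000000+-3.000000=3.0000
k=7 load: inc=-3.000000, refl=-3.000000·1.000000=-3.0000; V=6.000000+-3.000000+-3.000000=0.0000
k=8 src: inc=-3.000000, refl=-3.000000·-1.000000=3.0000; V=3.000000+-3.000000+3.000000=3.0000
k=9 load: inc=3.000000, refl=3.000000·1.000000=3.0000; V=0.000000+3.000000+3.000000=6.0000
k=10 src: inc=3.000000, refl=3.000000·-1.000000=-3.0000; V=3.000000+3.000000+-3.000000=3.0000

0 0 source 3.0000
1 5 load 6.0000
2 10 source 3.0000
3 15 load 0.0000
4 20 source 3.0000
5 25 load 6.0000
6 30 source 3.0000
7 35 load 0.0000
8 40 source 3.0000
9 45 load 6.0000
10 50 source 3.0000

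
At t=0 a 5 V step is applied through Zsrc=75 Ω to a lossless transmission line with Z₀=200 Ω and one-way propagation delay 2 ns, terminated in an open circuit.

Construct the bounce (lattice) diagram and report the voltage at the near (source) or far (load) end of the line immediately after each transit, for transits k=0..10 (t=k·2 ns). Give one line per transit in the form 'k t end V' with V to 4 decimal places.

0 0 source 3.6364
1 2 load 7.2727
2 4 source 5.6198
3 6 load 3.9669
4 8 source 4.7183
5 10 load 5.4696
6 12 source 5.1281
7 14 load 4.7866
8 16 source 4.9418
9 18 load 5.0970
10 20 source 5.0265

Γ_L=1.000000, Γ_S=-0.454545; launch V₁=5·200/275=3.636364
k=0 src: V=3.6364
k=1 load: inc=3.636364, refl=3.636364·1.000000=3.6364; V=0.000000+3.636364+3.636364=7.2727
k=2 src: inc=3.636364, refl=3.636364·-0.454545=-1.6529; V=3.636364+3.636364+-1.652893=5.6198
k=3 load: inc=-1.652893, refl=-1.652893·1.000000=-1.6529; V=7.272727+-1.652893+-1.652893=3.9669
k=4 src: inc=-1.652893, refl=-1.652893·-0.454545=0.7513; V=5.619835+-1.652893+0.751315=4.7183
k=5 load: inc=0.751315, refl=0.751315·1.000000=0.7513; V=3.966942+0.751315+0.751315=5.4696
k=6 src: inc=0.751315, refl=0.751315·-0.454545=-0.3415; V=4.718257+0.751315+-0.341507=5.1281
k=7 load: inc=-0.341507, refl=-0.341507·1.000000=-0.3415; V=5.469572+-0.341507+-0.341507=4.7866
k=8 src: inc=-0.341507, refl=-0.341507·-0.454545=0.1552; V=5.128065+-0.341507+0.155230=4.9418
k=9 load: inc=0.155230, refl=0.155230·1.000000=0.1552; V=4.786558+0.155230+0.155230=5.0970
k=10 src: inc=0.155230, refl=0.155230·-0.454545=-0.0706; V=4.941789+0.155230+-0.070559=5.0265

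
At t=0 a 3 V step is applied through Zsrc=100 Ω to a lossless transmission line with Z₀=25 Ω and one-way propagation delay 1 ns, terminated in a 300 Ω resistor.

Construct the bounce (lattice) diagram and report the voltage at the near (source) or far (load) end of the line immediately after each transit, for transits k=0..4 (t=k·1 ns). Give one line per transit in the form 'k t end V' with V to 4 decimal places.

0 0 source 0.6000
1 1 load 1.1077
2 2 source 1.4123
3 3 load 1.6701
4 4 source 1.8247

Γ_L=0.846154, Γ_S=0.600000; launch V₁=3·25/125=0.600000
k=0 src: V=0.6000
k=1 load: inc=0.600000, refl=0.600000·0.846154=0.5077; V=0.000000+0.600000+0.507692=1.1077
k=2 src: inc=0.507692, refl=0.507692·0.600000=0.3046; V=0.600000+0.507692+0.304615=1.4123
k=3 load: inc=0.304615, refl=0.304615·0.846154=0.2578; V=1.107692+0.304615+0.257751=1.6701
k=4 src: inc=0.257751, refl=0.257751·0.600000=0.1547; V=1.412308+0.257751+0.154651=1.8247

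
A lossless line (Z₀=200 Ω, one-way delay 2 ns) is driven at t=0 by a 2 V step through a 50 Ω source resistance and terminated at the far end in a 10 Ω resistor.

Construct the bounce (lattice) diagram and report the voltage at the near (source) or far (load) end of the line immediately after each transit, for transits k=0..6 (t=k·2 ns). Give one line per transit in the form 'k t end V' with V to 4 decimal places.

Γ_L=-0.904762, Γ_S=-0.600000; launch V₁=2·200/250=1.600000
k=0 src: V=1.6000
k=1 load: inc=1.600000, refl=1.600000·-0.904762=-1.4476; V=0.000000+1.600000+-1.447619=0.1524
k=2 src: inc=-1.447619, refl=-1.447619·-0.600000=0.8686; V=1.600000+-1.447619+0.868571=1.0210
k=3 load: inc=0.868571, refl=0.868571·-0.904762=-0.7859; V=0.152381+0.868571+-0.785850=0.2351
k=4 src: inc=-0.785850, refl=-0.785850·-0.600000=0.4715; V=1.020952+-0.785850+0.471510=0.7066
k=5 load: inc=0.471510, refl=0.471510·-0.904762=-0.4266; V=0.235102+0.471510+-0.426604=0.2800
k=6 src: inc=-0.426604, refl=-0.426604·-0.600000=0.2560; V=0.706612+-0.426604+0.255963=0.5360

0 0 source 1.6000
1 2 load 0.1524
2 4 source 1.0210
3 6 load 0.2351
4 8 source 0.7066
5 10 load 0.2800
6 12 source 0.5360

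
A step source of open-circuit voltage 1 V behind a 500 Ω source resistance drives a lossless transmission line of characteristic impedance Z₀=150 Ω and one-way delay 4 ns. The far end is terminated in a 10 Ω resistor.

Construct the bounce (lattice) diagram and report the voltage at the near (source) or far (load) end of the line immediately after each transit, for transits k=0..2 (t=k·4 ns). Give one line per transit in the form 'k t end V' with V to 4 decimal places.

Γ_L=-0.875000, Γ_S=0.538462; launch V₁=1·150/650=0.230769
k=0 src: V=0.2308
k=1 load: inc=0.230769, refl=0.230769·-0.875000=-0.2019; V=0.000000+0.230769+-0.201923=0.0288
k=2 src: inc=-0.201923, refl=-0.201923·0.538462=-0.1087; V=0.230769+-0.201923+-0.108728=-0.0799

0 0 source 0.2308
1 4 load 0.0288
2 8 source -0.0799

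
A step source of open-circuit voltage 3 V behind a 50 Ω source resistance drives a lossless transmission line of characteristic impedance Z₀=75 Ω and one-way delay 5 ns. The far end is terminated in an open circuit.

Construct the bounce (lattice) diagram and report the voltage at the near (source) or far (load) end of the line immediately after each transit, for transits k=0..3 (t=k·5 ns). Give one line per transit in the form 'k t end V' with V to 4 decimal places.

Γ_L=1.000000, Γ_S=-0.200000; launch V₁=3·75/125=1.800000
k=0 src: V=1.8000
k=1 load: inc=1.800000, refl=1.800000·1.000000=1.8000; V=0.000000+1.800000+1.800000=3.6000
k=2 src: inc=1.800000, refl=1.800000·-0.200000=-0.3600; V=1.800000+1.800000+-0.360000=3.2400
k=3 load: inc=-0.360000, refl=-0.360000·1.000000=-0.3600; V=3.600000+-0.360000+-0.360000=2.8800

0 0 source 1.8000
1 5 load 3.6000
2 10 source 3.2400
3 15 load 2.8800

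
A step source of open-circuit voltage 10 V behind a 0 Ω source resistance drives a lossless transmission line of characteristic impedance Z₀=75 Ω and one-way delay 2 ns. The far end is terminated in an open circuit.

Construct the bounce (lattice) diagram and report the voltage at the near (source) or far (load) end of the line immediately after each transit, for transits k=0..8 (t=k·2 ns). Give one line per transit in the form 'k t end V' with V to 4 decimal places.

0 0 source 10.0000
1 2 load 20.0000
2 4 source 10.0000
3 6 load 0.0000
4 8 source 10.0000
5 10 load 20.0000
6 12 source 10.0000
7 14 load 0.0000
8 16 source 10.0000

Γ_L=1.000000, Γ_S=-1.000000; launch V₁=10·75/75=10.000000
k=0 src: V=10.0000
k=1 load: inc=10.000000, refl=10.000000·1.000000=10.0000; V=0.000000+10.000000+10.000000=20.0000
k=2 src: inc=10.000000, refl=10.000000·-1.000000=-10.0000; V=10.000000+10.000000+-10.000000=10.0000
k=3 load: inc=-10.000000, refl=-10.000000·1.000000=-10.0000; V=20.000000+-10.000000+-10.000000=0.0000
k=4 src: inc=-10.000000, refl=-10.000000·-1.000000=10.0000; V=10.000000+-10.000000+10.000000=10.0000
k=5 load: inc=10.000000, refl=10.000000·1.000000=10.0000; V=0.000000+10.000000+10.000000=20.0000
k=6 src: inc=10.000000, refl=10.000000·-1.000000=-10.0000; V=10.000000+10.000000+-10.000000=10.0000
k=7 load: inc=-10.000000, refl=-10.000000·1.000000=-10.0000; V=20.000000+-10.000000+-10.000000=0.0000
k=8 src: inc=-10.000000, refl=-10.000000·-1.000000=10.0000; V=10.000000+-10.000000+10.000000=10.0000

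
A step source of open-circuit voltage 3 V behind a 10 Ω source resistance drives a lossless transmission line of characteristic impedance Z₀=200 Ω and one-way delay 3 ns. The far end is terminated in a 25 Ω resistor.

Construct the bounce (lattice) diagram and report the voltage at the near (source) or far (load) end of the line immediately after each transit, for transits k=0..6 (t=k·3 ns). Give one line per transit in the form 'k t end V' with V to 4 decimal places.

0 0 source 2.8571
1 3 load 0.6349
2 6 source 2.6455
3 9 load 1.0817
4 12 source 2.4966
5 15 load 1.3961
6 18 source 2.3918

Γ_L=-0.777778, Γ_S=-0.904762; launch V₁=3·200/210=2.857143
k=0 src: V=2.8571
k=1 load: inc=2.857143, refl=2.857143·-0.777778=-2.2222; V=0.000000+2.857143+-2.222222=0.6349
k=2 src: inc=-2.222222, refl=-2.222222·-0.904762=2.0106; V=2.857143+-2.222222+2.010582=2.6455
k=3 load: inc=2.010582, refl=2.010582·-0.777778=-1.5638; V=0.634921+2.010582+-1.563786=1.0817
k=4 src: inc=-1.563786, refl=-1.563786·-0.904762=1.4149; V=2.645503+-1.563786+1.414854=2.4966
k=5 load: inc=1.414854, refl=1.414854·-0.777778=-1.1004; V=1.081717+1.414854+-1.100442=1.3961
k=6 src: inc=-1.100442, refl=-1.100442·-0.904762=0.9956; V=2.496571+-1.100442+0.995638=2.3918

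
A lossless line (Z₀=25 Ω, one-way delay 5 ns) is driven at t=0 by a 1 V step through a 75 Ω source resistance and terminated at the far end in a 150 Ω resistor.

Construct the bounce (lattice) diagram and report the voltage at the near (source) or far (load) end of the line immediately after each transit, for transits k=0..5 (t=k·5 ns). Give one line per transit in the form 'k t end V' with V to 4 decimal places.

0 0 source 0.2500
1 5 load 0.4286
2 10 source 0.5179
3 15 load 0.5816
4 20 source 0.6135
5 25 load 0.6363

Γ_L=0.714286, Γ_S=0.500000; launch V₁=1·25/100=0.250000
k=0 src: V=0.2500
k=1 load: inc=0.250000, refl=0.250000·0.714286=0.1786; V=0.000000+0.250000+0.178571=0.4286
k=2 src: inc=0.178571, refl=0.178571·0.500000=0.0893; V=0.250000+0.178571+0.089286=0.5179
k=3 load: inc=0.089286, refl=0.089286·0.714286=0.0638; V=0.428571+0.089286+0.063776=0.5816
k=4 src: inc=0.063776, refl=0.063776·0.500000=0.0319; V=0.517857+0.063776+0.031888=0.6135
k=5 load: inc=0.031888, refl=0.031888·0.714286=0.0228; V=0.581633+0.031888+0.022777=0.6363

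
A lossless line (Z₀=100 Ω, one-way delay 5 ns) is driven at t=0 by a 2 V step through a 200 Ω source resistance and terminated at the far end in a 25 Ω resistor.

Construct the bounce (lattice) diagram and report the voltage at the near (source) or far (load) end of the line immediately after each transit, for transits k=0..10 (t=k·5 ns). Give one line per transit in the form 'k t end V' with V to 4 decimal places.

0 0 source 0.6667
1 5 load 0.2667
2 10 source 0.1333
3 15 load 0.2133
4 20 source 0.2400
5 25 load 0.2240
6 30 source 0.2187
7 35 load 0.2219
8 40 source 0.2229
9 45 load 0.2223
10 50 source 0.2221

Γ_L=-0.600000, Γ_S=0.333333; launch V₁=2·100/300=0.666667
k=0 src: V=0.6667
k=1 load: inc=0.666667, refl=0.666667·-0.600000=-0.4000; V=0.000000+0.666667+-0.400000=0.2667
k=2 src: inc=-0.400000, refl=-0.400000·0.333333=-0.1333; V=0.666667+-0.400000+-0.133333=0.1333
k=3 load: inc=-0.133333, refl=-0.133333·-0.600000=0.0800; V=0.266667+-0.133333+0.080000=0.2133
k=4 src: inc=0.080000, refl=0.080000·0.333333=0.0267; V=0.133333+0.080000+0.026667=0.2400
k=5 load: inc=0.026667, refl=0.026667·-0.600000=-0.0160; V=0.213333+0.026667+-0.016000=0.2240
k=6 src: inc=-0.016000, refl=-0.016000·0.333333=-0.0053; V=0.240000+-0.016000+-0.005333=0.2187
k=7 load: inc=-0.005333, refl=-0.005333·-0.600000=0.0032; V=0.224000+-0.005333+0.003200=0.2219
k=8 src: inc=0.003200, refl=0.003200·0.333333=0.0011; V=0.218667+0.003200+0.001067=0.2229
k=9 load: inc=0.001067, refl=0.001067·-0.600000=-0.0006; V=0.221867+0.001067+-0.000640=0.2223
k=10 src: inc=-0.000640, refl=-0.000640·0.333333=-0.0002; V=0.222933+-0.000640+-0.000213=0.2221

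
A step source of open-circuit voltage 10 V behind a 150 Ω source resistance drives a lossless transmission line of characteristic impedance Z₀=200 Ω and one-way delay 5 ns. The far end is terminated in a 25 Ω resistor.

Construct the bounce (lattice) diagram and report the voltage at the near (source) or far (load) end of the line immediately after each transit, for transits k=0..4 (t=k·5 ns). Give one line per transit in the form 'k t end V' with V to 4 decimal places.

Γ_L=-0.777778, Γ_S=-0.142857; launch V₁=10·200/350=5.714286
k=0 src: V=5.7143
k=1 load: inc=5.714286, refl=5.714286·-0.777778=-4.4444; V=0.000000+5.714286+-4.444444=1.2698
k=2 src: inc=-4.444444, refl=-4.444444·-0.142857=0.6349; V=5.714286+-4.444444+0.634921=1.9048
k=3 load: inc=0.634921, refl=0.634921·-0.777778=-0.4938; V=1.269841+0.634921+-0.493827=1.4109
k=4 src: inc=-0.493827, refl=-0.493827·-0.142857=0.0705; V=1.904762+-0.493827+0.070547=1.4815

0 0 source 5.7143
1 5 load 1.2698
2 10 source 1.9048
3 15 load 1.4109
4 20 source 1.4815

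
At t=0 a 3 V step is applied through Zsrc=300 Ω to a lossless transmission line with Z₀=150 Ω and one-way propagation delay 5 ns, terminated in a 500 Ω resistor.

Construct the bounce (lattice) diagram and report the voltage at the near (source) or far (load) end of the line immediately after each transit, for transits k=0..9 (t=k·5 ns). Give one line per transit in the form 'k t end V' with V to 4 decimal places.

0 0 source 1.0000
1 5 load 1.5385
2 10 source 1.7179
3 15 load 1.8146
4 20 source 1.8468
5 25 load 1.8642
6 30 source 1.8699
7 35 load 1.8731
8 40 source 1.8741
9 45 load 1.8747

Γ_L=0.538462, Γ_S=0.333333; launch V₁=3·150/450=1.000000
k=0 src: V=1.0000
k=1 load: inc=1.000000, refl=1.000000·0.538462=0.5385; V=0.000000+1.000000+0.538462=1.5385
k=2 src: inc=0.538462, refl=0.538462·0.333333=0.1795; V=1.000000+0.538462+0.179487=1.7179
k=3 load: inc=0.179487, refl=0.179487·0.538462=0.0966; V=1.538462+0.179487+0.096647=1.8146
k=4 src: inc=0.096647, refl=0.096647·0.333333=0.0322; V=1.717949+0.096647+0.032216=1.8468
k=5 load: inc=0.032216, refl=0.032216·0.538462=0.0173; V=1.814596+0.032216+0.017347=1.8642
k=6 src: inc=0.017347, refl=0.017347·0.333333=0.0058; V=1.846811+0.017347+0.005782=1.8699
k=7 load: inc=0.005782, refl=0.005782·0.538462=0.0031; V=1.864158+0.005782+0.003114=1.8731
k=8 src: inc=0.003114, refl=0.003114·0.333333=0.0010; V=1.869940+0.003114+0.001038=1.8741
k=9 load: inc=0.001038, refl=0.001038·0.538462=0.0006; V=1.873054+0.001038+0.000559=1.8747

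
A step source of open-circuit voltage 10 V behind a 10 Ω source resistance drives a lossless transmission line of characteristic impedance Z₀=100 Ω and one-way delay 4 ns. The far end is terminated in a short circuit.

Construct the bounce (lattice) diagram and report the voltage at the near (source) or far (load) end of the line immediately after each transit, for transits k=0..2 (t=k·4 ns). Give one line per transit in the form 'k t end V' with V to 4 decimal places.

0 0 source 9.0909
1 4 load 0.0000
2 8 source 7.4380

Γ_L=-1.000000, Γ_S=-0.818182; launch V₁=10·100/110=9.090909
k=0 src: V=9.0909
k=1 load: inc=9.090909, refl=9.090909·-1.000000=-9.0909; V=0.000000+9.090909+-9.090909=0.0000
k=2 src: inc=-9.090909, refl=-9.090909·-0.818182=7.4380; V=9.090909+-9.090909+7.438017=7.4380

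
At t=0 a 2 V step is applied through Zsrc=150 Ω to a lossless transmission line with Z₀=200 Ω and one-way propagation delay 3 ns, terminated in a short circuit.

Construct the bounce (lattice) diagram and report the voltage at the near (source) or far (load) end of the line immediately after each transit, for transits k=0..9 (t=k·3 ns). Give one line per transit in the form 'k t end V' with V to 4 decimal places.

0 0 source 1.1429
1 3 load 0.0000
2 6 source 0.1633
3 9 load 0.0000
4 12 source 0.0233
5 15 load 0.0000
6 18 source 0.0033
7 21 load 0.0000
8 24 source 0.0005
9 27 load 0.0000

Γ_L=-1.000000, Γ_S=-0.142857; launch V₁=2·200/350=1.142857
k=0 src: V=1.1429
k=1 load: inc=1.142857, refl=1.142857·-1.000000=-1.1429; V=0.000000+1.142857+-1.142857=0.0000
k=2 src: inc=-1.142857, refl=-1.142857·-0.142857=0.1633; V=1.142857+-1.142857+0.163265=0.1633
k=3 load: inc=0.163265, refl=0.163265·-1.000000=-0.1633; V=0.000000+0.163265+-0.163265=0.0000
k=4 src: inc=-0.163265, refl=-0.163265·-0.142857=0.0233; V=0.163265+-0.163265+0.023324=0.0233
k=5 load: inc=0.023324, refl=0.023324·-1.000000=-0.0233; V=0.000000+0.023324+-0.023324=0.0000
k=6 src: inc=-0.023324, refl=-0.023324·-0.142857=0.0033; V=0.023324+-0.023324+0.003332=0.0033
k=7 load: inc=0.003332, refl=0.003332·-1.000000=-0.0033; V=0.000000+0.003332+-0.003332=0.0000
k=8 src: inc=-0.003332, refl=-0.003332·-0.142857=0.0005; V=0.003332+-0.003332+0.000476=0.0005
k=9 load: inc=0.000476, refl=0.000476·-1.000000=-0.0005; V=0.000000+0.000476+-0.000476=0.0000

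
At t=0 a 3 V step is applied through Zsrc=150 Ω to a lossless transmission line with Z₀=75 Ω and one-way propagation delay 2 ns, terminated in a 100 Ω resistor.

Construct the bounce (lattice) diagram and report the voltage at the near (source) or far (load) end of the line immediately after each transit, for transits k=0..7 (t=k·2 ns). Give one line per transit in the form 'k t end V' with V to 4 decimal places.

0 0 source 1.0000
1 2 load 1.1429
2 4 source 1.1905
3 6 load 1.1973
4 8 source 1.1995
5 10 load 1.1999
6 12 source 1.2000
7 14 load 1.2000

Γ_L=0.142857, Γ_S=0.333333; launch V₁=3·75/225=1.000000
k=0 src: V=1.0000
k=1 load: inc=1.000000, refl=1.000000·0.142857=0.1429; V=0.000000+1.000000+0.142857=1.1429
k=2 src: inc=0.142857, refl=0.142857·0.333333=0.0476; V=1.000000+0.142857+0.047619=1.1905
k=3 load: inc=0.047619, refl=0.047619·0.142857=0.0068; V=1.142857+0.047619+0.006803=1.1973
k=4 src: inc=0.006803, refl=0.006803·0.333333=0.0023; V=1.190476+0.006803+0.002268=1.1995
k=5 load: inc=0.002268, refl=0.002268·0.142857=0.0003; V=1.197279+0.002268+0.000324=1.1999
k=6 src: inc=0.000324, refl=0.000324·0.333333=0.0001; V=1.199546+0.000324+0.000108=1.2000
k=7 load: inc=0.000108, refl=0.000108·0.142857=0.0000; V=1.199870+0.000108+0.000015=1.2000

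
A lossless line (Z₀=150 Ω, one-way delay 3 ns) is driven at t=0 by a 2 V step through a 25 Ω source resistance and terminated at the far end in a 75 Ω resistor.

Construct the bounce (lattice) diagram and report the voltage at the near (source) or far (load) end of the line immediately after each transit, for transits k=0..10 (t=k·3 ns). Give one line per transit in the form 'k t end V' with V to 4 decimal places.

Γ_L=-0.333333, Γ_S=-0.714286; launch V₁=2·150/175=1.714286
k=0 src: V=1.7143
k=1 load: inc=1.714286, refl=1.714286·-0.333333=-0.5714; V=0.000000+1.714286+-0.571429=1.1429
k=2 src: inc=-0.571429, refl=-0.571429·-0.714286=0.4082; V=1.714286+-0.571429+0.408163=1.5510
k=3 load: inc=0.408163, refl=0.408163·-0.333333=-0.1361; V=1.142857+0.408163+-0.136054=1.4150
k=4 src: inc=-0.136054, refl=-0.136054·-0.714286=0.0972; V=1.551020+-0.136054+0.097182=1.5121
k=5 load: inc=0.097182, refl=0.097182·-0.333333=-0.0324; V=1.414966+0.097182+-0.032394=1.4798
k=6 src: inc=-0.032394, refl=-0.032394·-0.714286=0.0231; V=1.512148+-0.032394+0.023139=1.5029
k=7 load: inc=0.023139, refl=0.023139·-0.333333=-0.0077; V=1.479754+0.023139+-0.007713=1.4952
k=8 src: inc=-0.007713, refl=-0.007713·-0.714286=0.0055; V=1.502892+-0.007713+0.005509=1.5007
k=9 load: inc=0.005509, refl=0.005509·-0.333333=-0.0018; V=1.495179+0.005509+-0.001836=1.4989
k=10 src: inc=-0.001836, refl=-0.001836·-0.714286=0.0013; V=1.500689+-0.001836+0.001312=1.5002

0 0 source 1.7143
1 3 load 1.1429
2 6 source 1.5510
3 9 load 1.4150
4 12 source 1.5121
5 15 load 1.4798
6 18 source 1.5029
7 21 load 1.4952
8 24 source 1.5007
9 27 load 1.4989
10 30 source 1.5002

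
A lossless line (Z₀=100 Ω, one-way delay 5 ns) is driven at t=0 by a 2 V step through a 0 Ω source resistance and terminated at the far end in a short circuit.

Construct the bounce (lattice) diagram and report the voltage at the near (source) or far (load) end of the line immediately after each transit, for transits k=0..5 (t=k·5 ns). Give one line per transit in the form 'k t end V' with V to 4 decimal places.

Γ_L=-1.000000, Γ_S=-1.000000; launch V₁=2·100/100=2.000000
k=0 src: V=2.0000
k=1 load: inc=2.000000, refl=2.000000·-1.000000=-2.0000; V=0.000000+2.000000+-2.000000=0.0000
k=2 src: inc=-2.000000, refl=-2.000000·-1.000000=2.0000; V=2.000000+-2.000000+2.000000=2.0000
k=3 load: inc=2.000000, refl=2.000000·-1.000000=-2.0000; V=0.000000+2.000000+-2.000000=0.0000
k=4 src: inc=-2.000000, refl=-2.000000·-1.000000=2.0000; V=2.000000+-2.000000+2.000000=2.0000
k=5 load: inc=2.000000, refl=2.000000·-1.000000=-2.0000; V=0.000000+2.000000+-2.000000=0.0000

0 0 source 2.0000
1 5 load 0.0000
2 10 source 2.0000
3 15 load 0.0000
4 20 source 2.0000
5 25 load 0.0000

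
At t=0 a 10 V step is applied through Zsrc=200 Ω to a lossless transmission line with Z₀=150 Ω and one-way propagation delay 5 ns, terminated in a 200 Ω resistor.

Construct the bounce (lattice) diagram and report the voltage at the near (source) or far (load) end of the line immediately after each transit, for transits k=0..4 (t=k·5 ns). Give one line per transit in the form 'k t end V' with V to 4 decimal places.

0 0 source 4.2857
1 5 load 4.8980
2 10 source 4.9854
3 15 load 4.9979
4 20 source 4.9997

Γ_L=0.142857, Γ_S=0.142857; launch V₁=10·150/350=4.285714
k=0 src: V=4.2857
k=1 load: inc=4.285714, refl=4.285714·0.142857=0.6122; V=0.000000+4.285714+0.612245=4.8980
k=2 src: inc=0.612245, refl=0.612245·0.142857=0.0875; V=4.285714+0.612245+0.087464=4.9854
k=3 load: inc=0.087464, refl=0.087464·0.142857=0.0125; V=4.897959+0.087464+0.012495=4.9979
k=4 src: inc=0.012495, refl=0.012495·0.142857=0.0018; V=4.985423+0.012495+0.001785=4.9997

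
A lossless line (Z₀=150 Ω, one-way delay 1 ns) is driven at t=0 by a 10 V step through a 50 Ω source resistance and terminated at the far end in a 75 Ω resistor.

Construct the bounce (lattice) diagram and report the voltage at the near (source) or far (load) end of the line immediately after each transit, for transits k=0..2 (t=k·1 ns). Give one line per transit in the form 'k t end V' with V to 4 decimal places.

0 0 source 7.5000
1 1 load 5.0000
2 2 source 6.2500

Γ_L=-0.333333, Γ_S=-0.500000; launch V₁=10·150/200=7.500000
k=0 src: V=7.5000
k=1 load: inc=7.500000, refl=7.500000·-0.333333=-2.5000; V=0.000000+7.500000+-2.500000=5.0000
k=2 src: inc=-2.500000, refl=-2.500000·-0.500000=1.2500; V=7.500000+-2.500000+1.250000=6.2500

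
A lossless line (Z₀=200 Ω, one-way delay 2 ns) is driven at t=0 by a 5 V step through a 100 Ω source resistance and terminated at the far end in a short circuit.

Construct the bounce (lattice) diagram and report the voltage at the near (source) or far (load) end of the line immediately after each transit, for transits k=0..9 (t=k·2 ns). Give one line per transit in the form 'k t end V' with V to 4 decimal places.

Γ_L=-1.000000, Γ_S=-0.333333; launch V₁=5·200/300=3.333333
k=0 src: V=3.3333
k=1 load: inc=3.333333, refl=3.333333·-1.000000=-3.3333; V=0.000000+3.333333+-3.333333=0.0000
k=2 src: inc=-3.333333, refl=-3.333333·-0.333333=1.1111; V=3.333333+-3.333333+1.111111=1.1111
k=3 load: inc=1.111111, refl=1.111111·-1.000000=-1.1111; V=0.000000+1.111111+-1.111111=0.0000
k=4 src: inc=-1.111111, refl=-1.111111·-0.333333=0.3704; V=1.111111+-1.111111+0.370370=0.3704
k=5 load: inc=0.370370, refl=0.370370·-1.000000=-0.3704; V=0.000000+0.370370+-0.370370=0.0000
k=6 src: inc=-0.370370, refl=-0.370370·-0.333333=0.1235; V=0.370370+-0.370370+0.123457=0.1235
k=7 load: inc=0.123457, refl=0.123457·-1.000000=-0.1235; V=0.000000+0.123457+-0.123457=0.0000
k=8 src: inc=-0.123457, refl=-0.123457·-0.333333=0.0412; V=0.123457+-0.123457+0.041152=0.0412
k=9 load: inc=0.041152, refl=0.041152·-1.000000=-0.0412; V=0.000000+0.041152+-0.041152=0.0000

0 0 source 3.3333
1 2 load 0.0000
2 4 source 1.1111
3 6 load 0.0000
4 8 source 0.3704
5 10 load 0.0000
6 12 source 0.1235
7 14 load 0.0000
8 16 source 0.0412
9 18 load 0.0000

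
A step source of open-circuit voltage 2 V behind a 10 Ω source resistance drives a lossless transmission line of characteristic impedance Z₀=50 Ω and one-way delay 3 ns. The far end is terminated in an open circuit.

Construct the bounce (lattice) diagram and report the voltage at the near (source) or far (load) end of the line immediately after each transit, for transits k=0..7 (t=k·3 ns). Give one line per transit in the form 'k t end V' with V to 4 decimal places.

Γ_L=1.000000, Γ_S=-0.666667; launch V₁=2·50/60=1.666667
k=0 src: V=1.6667
k=1 load: inc=1.666667, refl=1.666667·1.000000=1.6667; V=0.000000+1.666667+1.666667=3.3333
k=2 src: inc=1.666667, refl=1.666667·-0.666667=-1.1111; V=1.666667+1.666667+-1.111111=2.2222
k=3 load: inc=-1.111111, refl=-1.111111·1.000000=-1.1111; V=3.333333+-1.111111+-1.111111=1.1111
k=4 src: inc=-1.111111, refl=-1.111111·-0.666667=0.7407; V=2.222222+-1.111111+0.740741=1.8519
k=5 load: inc=0.740741, refl=0.740741·1.000000=0.7407; V=1.111111+0.740741+0.740741=2.5926
k=6 src: inc=0.740741, refl=0.740741·-0.666667=-0.4938; V=1.851852+0.740741+-0.493827=2.0988
k=7 load: inc=-0.493827, refl=-0.493827·1.000000=-0.4938; V=2.592593+-0.493827+-0.493827=1.6049

0 0 source 1.6667
1 3 load 3.3333
2 6 source 2.2222
3 9 load 1.1111
4 12 source 1.8519
5 15 load 2.5926
6 18 source 2.0988
7 21 load 1.6049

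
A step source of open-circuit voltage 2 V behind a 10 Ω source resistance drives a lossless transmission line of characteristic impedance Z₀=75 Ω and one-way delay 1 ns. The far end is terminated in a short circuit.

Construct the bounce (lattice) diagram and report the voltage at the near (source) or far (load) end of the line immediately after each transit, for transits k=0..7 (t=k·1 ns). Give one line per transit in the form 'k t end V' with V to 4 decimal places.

0 0 source 1.7647
1 1 load 0.0000
2 2 source 1.3495
3 3 load 0.0000
4 4 source 1.0320
5 5 load 0.0000
6 6 source 0.7891
7 7 load 0.0000

Γ_L=-1.000000, Γ_S=-0.764706; launch V₁=2·75/85=1.764706
k=0 src: V=1.7647
k=1 load: inc=1.764706, refl=1.764706·-1.000000=-1.7647; V=0.000000+1.764706+-1.764706=0.0000
k=2 src: inc=-1.764706, refl=-1.764706·-0.764706=1.3495; V=1.764706+-1.764706+1.349481=1.3495
k=3 load: inc=1.349481, refl=1.349481·-1.000000=-1.3495; V=0.000000+1.349481+-1.349481=0.0000
k=4 src: inc=-1.349481, refl=-1.349481·-0.764706=1.0320; V=1.349481+-1.349481+1.031956=1.0320
k=5 load: inc=1.031956, refl=1.031956·-1.000000=-1.0320; V=0.000000+1.031956+-1.031956=0.0000
k=6 src: inc=-1.031956, refl=-1.031956·-0.764706=0.7891; V=1.031956+-1.031956+0.789143=0.7891
k=7 load: inc=0.789143, refl=0.789143·-1.000000=-0.7891; V=0.000000+0.789143+-0.789143=0.0000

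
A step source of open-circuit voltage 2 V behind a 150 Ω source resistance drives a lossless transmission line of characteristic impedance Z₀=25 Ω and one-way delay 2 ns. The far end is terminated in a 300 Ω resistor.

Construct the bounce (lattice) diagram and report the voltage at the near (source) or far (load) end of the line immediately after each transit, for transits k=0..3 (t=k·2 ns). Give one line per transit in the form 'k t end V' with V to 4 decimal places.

Γ_L=0.846154, Γ_S=0.714286; launch V₁=2·25/175=0.285714
k=0 src: V=0.2857
k=1 load: inc=0.285714, refl=0.285714·0.846154=0.2418; V=0.000000+0.285714+0.241758=0.5275
k=2 src: inc=0.241758, refl=0.241758·0.714286=0.1727; V=0.285714+0.241758+0.172684=0.7002
k=3 load: inc=0.172684, refl=0.172684·0.846154=0.1461; V=0.527473+0.172684+0.146118=0.8463

0 0 source 0.2857
1 2 load 0.5275
2 4 source 0.7002
3 6 load 0.8463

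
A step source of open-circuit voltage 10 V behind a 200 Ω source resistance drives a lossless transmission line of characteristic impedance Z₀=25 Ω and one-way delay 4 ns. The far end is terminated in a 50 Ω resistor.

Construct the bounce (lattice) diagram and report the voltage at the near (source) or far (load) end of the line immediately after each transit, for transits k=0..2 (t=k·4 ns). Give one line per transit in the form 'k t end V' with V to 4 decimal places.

0 0 source 1.1111
1 4 load 1.4815
2 8 source 1.7695

Γ_L=0.333333, Γ_S=0.777778; launch V₁=10·25/225=1.111111
k=0 src: V=1.1111
k=1 load: inc=1.111111, refl=1.111111·0.333333=0.3704; V=0.000000+1.111111+0.370370=1.4815
k=2 src: inc=0.370370, refl=0.370370·0.777778=0.2881; V=1.111111+0.370370+0.288066=1.7695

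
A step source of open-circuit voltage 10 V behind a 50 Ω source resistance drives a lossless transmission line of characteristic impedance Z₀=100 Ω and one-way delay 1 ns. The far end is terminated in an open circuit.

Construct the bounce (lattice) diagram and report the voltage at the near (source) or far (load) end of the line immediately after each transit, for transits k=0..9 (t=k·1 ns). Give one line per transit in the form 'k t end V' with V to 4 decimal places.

0 0 source 6.6667
1 1 load 13.3333
2 2 source 11.1111
3 3 load 8.8889
4 4 source 9.6296
5 5 load 10.3704
6 6 source 10.1235
7 7 load 9.8765
8 8 source 9.9588
9 9 load 10.0412

Γ_L=1.000000, Γ_S=-0.333333; launch V₁=10·100/150=6.666667
k=0 src: V=6.6667
k=1 load: inc=6.666667, refl=6.666667·1.000000=6.6667; V=0.000000+6.666667+6.666667=13.3333
k=2 src: inc=6.666667, refl=6.666667·-0.333333=-2.2222; V=6.666667+6.666667+-2.222222=11.1111
k=3 load: inc=-2.222222, refl=-2.222222·1.000000=-2.2222; V=13.333333+-2.222222+-2.222222=8.8889
k=4 src: inc=-2.222222, refl=-2.222222·-0.333333=0.7407; V=11.111111+-2.222222+0.740741=9.6296
k=5 load: inc=0.740741, refl=0.740741·1.000000=0.7407; V=8.888889+0.740741+0.740741=10.3704
k=6 src: inc=0.740741, refl=0.740741·-0.333333=-0.2469; V=9.629630+0.740741+-0.246914=10.1235
k=7 load: inc=-0.246914, refl=-0.246914·1.000000=-0.2469; V=10.370370+-0.246914+-0.246914=9.8765
k=8 src: inc=-0.246914, refl=-0.246914·-0.333333=0.0823; V=10.123457+-0.246914+0.082305=9.9588
k=9 load: inc=0.082305, refl=0.082305·1.000000=0.0823; V=9.876543+0.082305+0.082305=10.0412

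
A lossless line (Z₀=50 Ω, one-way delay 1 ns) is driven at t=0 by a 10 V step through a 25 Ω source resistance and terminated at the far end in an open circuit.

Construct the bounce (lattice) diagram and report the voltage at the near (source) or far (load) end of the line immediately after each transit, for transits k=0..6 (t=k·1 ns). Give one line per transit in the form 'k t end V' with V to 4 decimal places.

Γ_L=1.000000, Γ_S=-0.333333; launch V₁=10·50/75=6.666667
k=0 src: V=6.6667
k=1 load: inc=6.666667, refl=6.666667·1.000000=6.6667; V=0.000000+6.666667+6.666667=13.3333
k=2 src: inc=6.666667, refl=6.666667·-0.333333=-2.2222; V=6.666667+6.666667+-2.222222=11.1111
k=3 load: inc=-2.222222, refl=-2.222222·1.000000=-2.2222; V=13.333333+-2.222222+-2.222222=8.8889
k=4 src: inc=-2.222222, refl=-2.222222·-0.333333=0.7407; V=11.111111+-2.222222+0.740741=9.6296
k=5 load: inc=0.740741, refl=0.740741·1.000000=0.7407; V=8.888889+0.740741+0.740741=10.3704
k=6 src: inc=0.740741, refl=0.740741·-0.333333=-0.2469; V=9.629630+0.740741+-0.246914=10.1235

0 0 source 6.6667
1 1 load 13.3333
2 2 source 11.1111
3 3 load 8.8889
4 4 source 9.6296
5 5 load 10.3704
6 6 source 10.1235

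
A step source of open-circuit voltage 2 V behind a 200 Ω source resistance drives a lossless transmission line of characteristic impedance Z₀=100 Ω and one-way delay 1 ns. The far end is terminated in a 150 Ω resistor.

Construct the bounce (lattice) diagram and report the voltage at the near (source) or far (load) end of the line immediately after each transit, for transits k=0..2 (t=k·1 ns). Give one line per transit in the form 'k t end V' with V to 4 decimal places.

0 0 source 0.6667
1 1 load 0.8000
2 2 source 0.8444

Γ_L=0.200000, Γ_S=0.333333; launch V₁=2·100/300=0.666667
k=0 src: V=0.6667
k=1 load: inc=0.666667, refl=0.666667·0.200000=0.1333; V=0.000000+0.666667+0.133333=0.8000
k=2 src: inc=0.133333, refl=0.133333·0.333333=0.0444; V=0.666667+0.133333+0.044444=0.8444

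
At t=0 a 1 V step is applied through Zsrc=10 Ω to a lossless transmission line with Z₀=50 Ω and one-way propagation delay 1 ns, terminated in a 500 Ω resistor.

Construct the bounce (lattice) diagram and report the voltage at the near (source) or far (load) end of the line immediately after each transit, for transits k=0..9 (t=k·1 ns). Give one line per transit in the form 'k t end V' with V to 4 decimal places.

0 0 source 0.8333
1 1 load 1.5152
2 2 source 1.0606
3 3 load 0.6887
4 4 source 0.9366
5 5 load 1.1395
6 6 source 1.0043
7 7 load 0.8936
8 8 source 0.9674
9 9 load 1.0277

Γ_L=0.818182, Γ_S=-0.666667; launch V₁=1·50/60=0.833333
k=0 src: V=0.8333
k=1 load: inc=0.833333, refl=0.833333·0.818182=0.6818; V=0.000000+0.833333+0.681818=1.5152
k=2 src: inc=0.681818, refl=0.681818·-0.666667=-0.4545; V=0.833333+0.681818+-0.454545=1.0606
k=3 load: inc=-0.454545, refl=-0.454545·0.818182=-0.3719; V=1.515152+-0.454545+-0.371901=0.6887
k=4 src: inc=-0.371901, refl=-0.371901·-0.666667=0.2479; V=1.060606+-0.371901+0.247934=0.9366
k=5 load: inc=0.247934, refl=0.247934·0.818182=0.2029; V=0.688705+0.247934+0.202855=1.1395
k=6 src: inc=0.202855, refl=0.202855·-0.666667=-0.1352; V=0.936639+0.202855+-0.135237=1.0043
k=7 load: inc=-0.135237, refl=-0.135237·0.818182=-0.1106; V=1.139494+-0.135237+-0.110648=0.8936
k=8 src: inc=-0.110648, refl=-0.110648·-0.666667=0.0738; V=1.004257+-0.110648+0.073765=0.9674
k=9 load: inc=0.073765, refl=0.073765·0.818182=0.0604; V=0.893609+0.073765+0.060354=1.0277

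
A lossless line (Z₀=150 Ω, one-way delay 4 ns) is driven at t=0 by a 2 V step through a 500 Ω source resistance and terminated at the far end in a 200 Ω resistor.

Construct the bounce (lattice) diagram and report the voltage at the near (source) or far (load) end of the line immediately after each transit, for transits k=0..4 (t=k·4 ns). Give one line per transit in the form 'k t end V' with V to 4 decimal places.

0 0 source 0.4615
1 4 load 0.5275
2 8 source 0.5630
3 12 load 0.5680
4 16 source 0.5708

Γ_L=0.142857, Γ_S=0.538462; launch V₁=2·150/650=0.461538
k=0 src: V=0.4615
k=1 load: inc=0.461538, refl=0.461538·0.142857=0.0659; V=0.000000+0.461538+0.065934=0.5275
k=2 src: inc=0.065934, refl=0.065934·0.538462=0.0355; V=0.461538+0.065934+0.035503=0.5630
k=3 load: inc=0.035503, refl=0.035503·0.142857=0.0051; V=0.527473+0.035503+0.005072=0.5680
k=4 src: inc=0.005072, refl=0.005072·0.538462=0.0027; V=0.562975+0.005072+0.002731=0.5708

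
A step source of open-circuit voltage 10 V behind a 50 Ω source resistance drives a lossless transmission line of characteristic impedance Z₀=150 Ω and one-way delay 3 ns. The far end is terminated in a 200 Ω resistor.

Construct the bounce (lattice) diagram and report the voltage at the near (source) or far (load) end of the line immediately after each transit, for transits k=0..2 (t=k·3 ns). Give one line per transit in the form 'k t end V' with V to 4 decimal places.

0 0 source 7.5000
1 3 load 8.5714
2 6 source 8.0357

Γ_L=0.142857, Γ_S=-0.500000; launch V₁=10·150/200=7.500000
k=0 src: V=7.5000
k=1 load: inc=7.500000, refl=7.500000·0.142857=1.0714; V=0.000000+7.500000+1.071429=8.5714
k=2 src: inc=1.071429, refl=1.071429·-0.500000=-0.5357; V=7.500000+1.071429+-0.535714=8.0357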